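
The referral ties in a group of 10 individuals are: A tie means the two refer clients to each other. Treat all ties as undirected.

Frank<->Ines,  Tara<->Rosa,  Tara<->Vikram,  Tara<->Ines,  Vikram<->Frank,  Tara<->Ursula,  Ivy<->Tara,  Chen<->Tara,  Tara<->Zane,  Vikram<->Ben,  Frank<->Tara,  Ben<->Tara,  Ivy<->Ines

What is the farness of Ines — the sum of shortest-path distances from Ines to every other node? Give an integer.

Distances from Ines: Ben:2, Chen:2, Frank:1, Ivy:1, Rosa:2, Tara:1, Ursula:2, Vikram:2, Zane:2.
Sum = 2 + 2 + 1 + 1 + 2 + 1 + 2 + 2 + 2 = 15.

15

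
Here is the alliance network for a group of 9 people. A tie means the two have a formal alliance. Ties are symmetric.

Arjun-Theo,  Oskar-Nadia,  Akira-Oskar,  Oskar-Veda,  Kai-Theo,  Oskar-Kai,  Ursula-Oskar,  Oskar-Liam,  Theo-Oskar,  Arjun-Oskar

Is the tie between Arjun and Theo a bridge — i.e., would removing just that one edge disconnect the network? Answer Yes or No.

No

Even without that edge, Arjun still reaches Theo via Arjun – Oskar – Theo, so the network stays connected. Not a bridge.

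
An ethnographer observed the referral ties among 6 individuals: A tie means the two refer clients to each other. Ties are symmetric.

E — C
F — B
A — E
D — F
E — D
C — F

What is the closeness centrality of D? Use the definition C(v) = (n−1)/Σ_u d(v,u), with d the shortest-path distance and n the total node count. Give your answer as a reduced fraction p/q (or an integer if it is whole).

Distances from D: A:2, B:2, C:2, E:1, F:1. Sum = 8.
n = 6, so closeness = 5/8.

5/8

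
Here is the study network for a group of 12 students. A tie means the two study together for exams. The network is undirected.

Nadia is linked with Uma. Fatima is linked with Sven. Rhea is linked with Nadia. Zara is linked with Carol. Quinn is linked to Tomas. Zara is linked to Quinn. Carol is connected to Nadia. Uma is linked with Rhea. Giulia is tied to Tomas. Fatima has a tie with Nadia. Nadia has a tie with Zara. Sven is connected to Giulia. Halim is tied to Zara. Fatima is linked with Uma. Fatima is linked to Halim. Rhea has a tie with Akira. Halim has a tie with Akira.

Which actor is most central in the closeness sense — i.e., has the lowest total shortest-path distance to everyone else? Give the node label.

Nadia

Farness (sum of distances to all others) for each node — Akira:27, Carol:25, Fatima:20, Giulia:30, Halim:21, Nadia:19, Quinn:25, Rhea:25, Sven:25, Tomas:30, Uma:23, Zara:20.
The smallest farness is 19, for Nadia, so Nadia has the highest closeness.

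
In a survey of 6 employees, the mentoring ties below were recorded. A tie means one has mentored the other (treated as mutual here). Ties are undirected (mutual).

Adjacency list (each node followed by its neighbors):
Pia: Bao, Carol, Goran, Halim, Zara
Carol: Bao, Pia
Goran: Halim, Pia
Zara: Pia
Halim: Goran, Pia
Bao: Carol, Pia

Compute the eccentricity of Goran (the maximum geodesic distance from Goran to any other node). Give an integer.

2

Distances from Goran: Bao:2, Carol:2, Halim:1, Pia:1, Zara:2.
The largest is 2 (to Zara, Bao, and Carol), so the eccentricity of Goran is 2.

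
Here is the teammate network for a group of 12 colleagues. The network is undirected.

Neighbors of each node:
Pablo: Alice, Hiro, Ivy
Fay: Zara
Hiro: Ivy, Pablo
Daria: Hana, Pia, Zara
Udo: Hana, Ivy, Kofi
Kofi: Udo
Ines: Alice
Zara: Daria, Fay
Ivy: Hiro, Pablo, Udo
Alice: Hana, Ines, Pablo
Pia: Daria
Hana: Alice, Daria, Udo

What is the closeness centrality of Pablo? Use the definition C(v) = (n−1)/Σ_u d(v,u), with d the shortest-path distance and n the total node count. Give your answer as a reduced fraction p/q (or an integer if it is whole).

Distances from Pablo: Alice:1, Daria:3, Fay:5, Hana:2, Hiro:1, Ines:2, Ivy:1, Kofi:3, Pia:4, Udo:2, Zara:4. Sum = 28.
n = 12, so closeness = 11/28.

11/28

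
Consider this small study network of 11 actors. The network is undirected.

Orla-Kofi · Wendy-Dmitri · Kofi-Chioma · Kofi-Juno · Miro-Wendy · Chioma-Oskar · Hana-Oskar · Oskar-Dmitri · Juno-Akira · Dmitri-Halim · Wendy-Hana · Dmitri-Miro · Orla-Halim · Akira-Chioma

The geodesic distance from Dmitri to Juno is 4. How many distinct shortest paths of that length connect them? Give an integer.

3

The shortest distance is 4. The length-4 paths are: Dmitri–Oskar–Chioma–Akira–Juno; Dmitri–Oskar–Chioma–Kofi–Juno; Dmitri–Halim–Orla–Kofi–Juno.
That gives 3 distinct shortest paths.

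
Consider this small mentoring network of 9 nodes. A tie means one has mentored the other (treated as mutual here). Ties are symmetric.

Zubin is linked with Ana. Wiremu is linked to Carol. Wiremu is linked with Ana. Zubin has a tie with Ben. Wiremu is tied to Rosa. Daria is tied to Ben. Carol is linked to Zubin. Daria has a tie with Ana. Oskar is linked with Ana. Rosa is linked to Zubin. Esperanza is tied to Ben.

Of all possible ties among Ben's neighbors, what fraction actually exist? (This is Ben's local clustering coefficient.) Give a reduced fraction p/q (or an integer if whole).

0

Ben's neighbors: Daria, Esperanza, and Zubin (k = 3).
Possible neighbor pairs: C(3,2) = 3. Edges among them: none → e = 0.
Clustering(Ben) = 0/3 = 0.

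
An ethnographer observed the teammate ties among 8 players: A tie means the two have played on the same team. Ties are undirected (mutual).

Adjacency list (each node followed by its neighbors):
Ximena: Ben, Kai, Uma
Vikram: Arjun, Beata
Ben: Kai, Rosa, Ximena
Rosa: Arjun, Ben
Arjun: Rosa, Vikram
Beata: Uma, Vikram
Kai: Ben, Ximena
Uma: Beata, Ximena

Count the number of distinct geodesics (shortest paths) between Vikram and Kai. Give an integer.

2

The shortest distance is 4. The length-4 paths are: Vikram–Arjun–Rosa–Ben–Kai; Vikram–Beata–Uma–Ximena–Kai.
That gives 2 distinct shortest paths.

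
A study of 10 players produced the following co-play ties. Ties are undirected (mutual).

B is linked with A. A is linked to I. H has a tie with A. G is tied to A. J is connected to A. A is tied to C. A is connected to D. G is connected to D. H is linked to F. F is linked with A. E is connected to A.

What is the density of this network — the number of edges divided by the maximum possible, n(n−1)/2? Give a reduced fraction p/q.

11/45

There are 11 edges and 10 nodes, so the maximum possible is C(10,2) = 45.
Density = 11/45.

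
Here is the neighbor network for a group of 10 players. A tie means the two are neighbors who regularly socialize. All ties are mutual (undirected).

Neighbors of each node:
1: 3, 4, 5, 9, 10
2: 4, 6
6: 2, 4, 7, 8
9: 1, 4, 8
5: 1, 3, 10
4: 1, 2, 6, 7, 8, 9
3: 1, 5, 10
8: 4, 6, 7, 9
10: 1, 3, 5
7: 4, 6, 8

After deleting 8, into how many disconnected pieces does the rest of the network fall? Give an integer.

8's neighbors (4, 6, 7, and 9) remain reachable from one another through other ties, so the rest of the network stays in one piece.

1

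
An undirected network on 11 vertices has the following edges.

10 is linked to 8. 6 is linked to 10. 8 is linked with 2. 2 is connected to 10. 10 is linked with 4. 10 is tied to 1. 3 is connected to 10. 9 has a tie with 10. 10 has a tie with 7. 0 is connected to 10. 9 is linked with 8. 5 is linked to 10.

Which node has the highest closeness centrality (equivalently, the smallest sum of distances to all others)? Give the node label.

Farness (sum of distances to all others) for each node — 0:19, 1:19, 2:18, 3:19, 4:19, 5:19, 6:19, 7:19, 8:17, 9:18, 10:10.
The smallest farness is 10, for 10, so 10 has the highest closeness.

10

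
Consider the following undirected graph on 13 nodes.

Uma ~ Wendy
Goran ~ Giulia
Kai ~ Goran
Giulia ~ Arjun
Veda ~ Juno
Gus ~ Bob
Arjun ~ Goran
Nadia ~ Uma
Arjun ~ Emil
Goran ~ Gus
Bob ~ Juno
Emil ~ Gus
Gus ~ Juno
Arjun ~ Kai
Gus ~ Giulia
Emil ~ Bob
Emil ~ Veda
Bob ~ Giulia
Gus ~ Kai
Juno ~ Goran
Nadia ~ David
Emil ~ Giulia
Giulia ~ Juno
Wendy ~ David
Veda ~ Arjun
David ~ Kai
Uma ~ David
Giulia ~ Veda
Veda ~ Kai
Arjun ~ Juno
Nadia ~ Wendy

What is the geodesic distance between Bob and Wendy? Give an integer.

One shortest route is Bob – Gus – Kai – David – Wendy, which uses 4 edges, and at distance 3 from Bob we only reach {David}, which does not include Wendy. So d(Bob,Wendy) = 4.

4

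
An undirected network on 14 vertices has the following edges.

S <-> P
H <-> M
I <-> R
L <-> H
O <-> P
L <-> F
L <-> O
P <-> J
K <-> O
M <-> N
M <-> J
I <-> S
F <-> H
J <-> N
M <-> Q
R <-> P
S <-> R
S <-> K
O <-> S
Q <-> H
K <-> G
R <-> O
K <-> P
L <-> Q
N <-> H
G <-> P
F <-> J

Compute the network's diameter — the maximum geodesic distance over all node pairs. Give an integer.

Eccentricity of each node (its greatest distance to any other): F:4, G:4, H:4, I:4, J:3, K:3, L:3, M:4, N:4, O:3, P:3, Q:4, R:3, S:3.
The maximum eccentricity is 4, realized for instance by the pair N–I via N – J – P – S – I. So the diameter is 4.

4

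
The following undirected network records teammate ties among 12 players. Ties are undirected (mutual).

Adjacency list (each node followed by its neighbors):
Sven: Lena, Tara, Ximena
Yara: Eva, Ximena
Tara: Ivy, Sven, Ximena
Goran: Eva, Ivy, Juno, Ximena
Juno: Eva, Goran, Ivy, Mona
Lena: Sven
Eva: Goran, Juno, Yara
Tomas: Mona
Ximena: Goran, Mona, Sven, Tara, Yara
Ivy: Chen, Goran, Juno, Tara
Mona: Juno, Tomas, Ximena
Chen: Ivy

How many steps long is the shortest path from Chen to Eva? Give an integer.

3

One shortest route is Chen – Ivy – Juno – Eva, which uses 3 edges, and at distance 2 from Chen we only reach {Goran, Juno, Tara}, which does not include Eva. So d(Chen,Eva) = 3.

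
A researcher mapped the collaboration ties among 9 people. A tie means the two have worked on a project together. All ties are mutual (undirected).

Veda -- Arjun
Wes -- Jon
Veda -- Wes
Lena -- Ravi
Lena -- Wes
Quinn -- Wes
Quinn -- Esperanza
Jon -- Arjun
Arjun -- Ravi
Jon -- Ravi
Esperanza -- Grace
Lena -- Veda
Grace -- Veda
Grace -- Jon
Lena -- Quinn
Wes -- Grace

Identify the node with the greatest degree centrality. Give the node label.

Degrees — Arjun:3, Esperanza:2, Grace:4, Jon:4, Lena:4, Quinn:3, Ravi:3, Veda:4, Wes:5.
The maximum is 5, attained only by Wes.

Wes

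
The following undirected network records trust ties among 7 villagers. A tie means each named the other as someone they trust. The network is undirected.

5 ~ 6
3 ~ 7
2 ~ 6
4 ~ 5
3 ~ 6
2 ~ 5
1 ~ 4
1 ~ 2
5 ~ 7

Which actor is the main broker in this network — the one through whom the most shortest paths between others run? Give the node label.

5

Unnormalized betweenness of each node: 1:1/2, 2:3, 3:1/2, 4:1, 5:6, 6:3, 7:1.
5 has the largest value, 6, making it the main broker — the node through which the most shortest paths run.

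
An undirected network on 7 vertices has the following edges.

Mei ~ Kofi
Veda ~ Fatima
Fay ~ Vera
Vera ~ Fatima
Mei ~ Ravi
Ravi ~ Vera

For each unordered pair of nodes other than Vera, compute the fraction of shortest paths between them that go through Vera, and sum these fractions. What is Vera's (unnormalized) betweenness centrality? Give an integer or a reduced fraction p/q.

11

Pairs whose geodesics pass through Vera — Fay–Veda: 1; Fay–Ravi: 1; Fay–Fatima: 1; Fay–Mei: 1; Fay–Kofi: 1; Veda–Ravi: 1; Veda–Mei: 1; Veda–Kofi: 1; Ravi–Fatima: 1; Fatima–Mei: 1; Fatima–Kofi: 1.
All other pairs contribute 0.
Summing the contributions gives betweenness(Vera) = 11.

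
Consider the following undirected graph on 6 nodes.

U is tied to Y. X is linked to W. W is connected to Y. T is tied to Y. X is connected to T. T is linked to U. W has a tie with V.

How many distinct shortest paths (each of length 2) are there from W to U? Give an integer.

The shortest distance is 2, and the only length-2 path is W–Y–U. So there is exactly 1 shortest path.

1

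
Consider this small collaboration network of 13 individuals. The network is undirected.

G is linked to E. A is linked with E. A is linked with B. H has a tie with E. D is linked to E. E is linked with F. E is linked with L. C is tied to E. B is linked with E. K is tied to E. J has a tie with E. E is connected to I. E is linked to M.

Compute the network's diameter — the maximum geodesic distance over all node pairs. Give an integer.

2

Eccentricity of each node (its greatest distance to any other): A:2, B:2, C:2, D:2, E:1, F:2, G:2, H:2, I:2, J:2, K:2, L:2, M:2.
The maximum eccentricity is 2, realized for instance by the pair H–A via H – E – A. So the diameter is 2.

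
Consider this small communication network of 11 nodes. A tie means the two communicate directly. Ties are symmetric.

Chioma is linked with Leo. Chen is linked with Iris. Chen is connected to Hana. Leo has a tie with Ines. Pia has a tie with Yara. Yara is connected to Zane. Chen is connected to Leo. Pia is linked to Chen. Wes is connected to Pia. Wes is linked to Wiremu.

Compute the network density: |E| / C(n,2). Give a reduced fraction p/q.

2/11

There are 10 edges and 11 nodes, so the maximum possible is C(11,2) = 55.
Density = 10/55 = 2/11.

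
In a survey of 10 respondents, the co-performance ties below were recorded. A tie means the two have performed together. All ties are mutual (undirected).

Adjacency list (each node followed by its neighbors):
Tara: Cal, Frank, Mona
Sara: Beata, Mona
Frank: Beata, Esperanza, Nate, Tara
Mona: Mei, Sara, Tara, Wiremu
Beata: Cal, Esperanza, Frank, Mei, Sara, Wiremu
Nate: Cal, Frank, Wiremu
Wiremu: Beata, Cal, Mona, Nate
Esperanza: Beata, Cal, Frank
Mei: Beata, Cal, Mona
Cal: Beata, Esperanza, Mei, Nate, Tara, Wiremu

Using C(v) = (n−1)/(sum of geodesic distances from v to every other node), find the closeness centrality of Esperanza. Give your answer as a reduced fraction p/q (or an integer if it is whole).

Distances from Esperanza: Beata:1, Cal:1, Frank:1, Mei:2, Mona:3, Nate:2, Sara:2, Tara:2, Wiremu:2. Sum = 16.
n = 10, so closeness = 9/16.

9/16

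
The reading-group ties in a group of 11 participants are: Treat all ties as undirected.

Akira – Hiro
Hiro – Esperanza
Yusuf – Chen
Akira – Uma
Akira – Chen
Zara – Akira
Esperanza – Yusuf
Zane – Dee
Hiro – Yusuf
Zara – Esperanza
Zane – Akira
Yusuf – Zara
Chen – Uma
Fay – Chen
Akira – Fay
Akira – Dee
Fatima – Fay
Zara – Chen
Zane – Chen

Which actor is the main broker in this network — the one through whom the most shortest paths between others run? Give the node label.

Akira

Unnormalized betweenness of each node: Akira:223/12, Chen:34/3, Dee:0, Esperanza:1/3, Fatima:0, Fay:9, Hiro:31/12, Uma:0, Yusuf:7/3, Zane:3/4, Zara:49/12.
Akira has the largest value, 223/12, making it the main broker — the node through which the most shortest paths run.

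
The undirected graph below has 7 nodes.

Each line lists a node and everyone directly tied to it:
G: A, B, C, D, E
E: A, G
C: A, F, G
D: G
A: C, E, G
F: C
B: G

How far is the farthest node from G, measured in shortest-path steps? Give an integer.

Distances from G: A:1, B:1, C:1, D:1, E:1, F:2.
The largest is 2 (to F), so the eccentricity of G is 2.

2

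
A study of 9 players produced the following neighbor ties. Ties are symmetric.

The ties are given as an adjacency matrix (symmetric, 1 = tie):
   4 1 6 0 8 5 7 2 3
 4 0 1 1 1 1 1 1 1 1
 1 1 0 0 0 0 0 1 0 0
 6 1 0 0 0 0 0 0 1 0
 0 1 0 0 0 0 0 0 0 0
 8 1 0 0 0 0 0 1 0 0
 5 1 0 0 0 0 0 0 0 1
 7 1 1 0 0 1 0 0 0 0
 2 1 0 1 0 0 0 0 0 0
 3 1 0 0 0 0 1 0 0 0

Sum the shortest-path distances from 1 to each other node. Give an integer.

Distances from 1: 0:2, 2:2, 3:2, 4:1, 5:2, 6:2, 7:1, 8:2.
Sum = 2 + 2 + 2 + 1 + 2 + 2 + 1 + 2 = 14.

14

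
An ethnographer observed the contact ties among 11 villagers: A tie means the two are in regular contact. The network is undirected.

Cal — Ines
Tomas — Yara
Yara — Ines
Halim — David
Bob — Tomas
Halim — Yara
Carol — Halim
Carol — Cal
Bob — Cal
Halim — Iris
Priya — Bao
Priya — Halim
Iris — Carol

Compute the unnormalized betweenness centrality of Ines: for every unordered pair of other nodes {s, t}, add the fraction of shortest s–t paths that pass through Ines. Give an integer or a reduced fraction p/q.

1

Pairs whose geodesics pass through Ines — Cal–Yara: 1.
All other pairs contribute 0.
Summing the contributions gives betweenness(Ines) = 1.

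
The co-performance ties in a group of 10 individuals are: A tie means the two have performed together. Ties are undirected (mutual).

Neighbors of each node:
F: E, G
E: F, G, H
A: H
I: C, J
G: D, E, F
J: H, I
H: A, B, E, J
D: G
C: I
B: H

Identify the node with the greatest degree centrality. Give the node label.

H

Degrees — A:1, B:1, C:1, D:1, E:3, F:2, G:3, H:4, I:2, J:2.
The maximum is 4, attained only by H.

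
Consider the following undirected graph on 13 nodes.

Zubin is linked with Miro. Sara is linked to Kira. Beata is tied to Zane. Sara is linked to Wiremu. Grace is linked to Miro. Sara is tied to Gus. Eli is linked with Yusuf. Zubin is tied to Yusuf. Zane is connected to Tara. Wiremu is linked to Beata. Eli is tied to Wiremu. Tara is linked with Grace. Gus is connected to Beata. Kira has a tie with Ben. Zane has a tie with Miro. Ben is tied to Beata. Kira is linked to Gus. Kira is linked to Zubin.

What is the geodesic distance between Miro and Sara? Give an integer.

One shortest route is Miro – Zubin – Kira – Sara, which uses 3 edges, and at distance 2 from Miro we only reach {Beata, Kira, Tara, Yusuf}, which does not include Sara. So d(Miro,Sara) = 3.

3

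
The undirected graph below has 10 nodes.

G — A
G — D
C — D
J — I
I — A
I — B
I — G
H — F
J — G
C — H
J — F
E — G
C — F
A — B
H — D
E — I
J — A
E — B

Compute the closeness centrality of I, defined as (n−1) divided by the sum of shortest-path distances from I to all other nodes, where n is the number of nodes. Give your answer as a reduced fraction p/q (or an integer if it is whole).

Distances from I: A:1, B:1, C:3, D:2, E:1, F:2, G:1, H:3, J:1. Sum = 15.
n = 10, so closeness = 9/15 = 3/5.

3/5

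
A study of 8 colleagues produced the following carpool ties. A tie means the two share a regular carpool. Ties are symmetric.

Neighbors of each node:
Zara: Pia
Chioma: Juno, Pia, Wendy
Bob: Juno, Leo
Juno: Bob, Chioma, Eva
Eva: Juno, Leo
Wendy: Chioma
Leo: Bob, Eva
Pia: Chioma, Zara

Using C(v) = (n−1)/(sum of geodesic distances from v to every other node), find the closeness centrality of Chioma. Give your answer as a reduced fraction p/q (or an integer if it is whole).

7/12

Distances from Chioma: Bob:2, Eva:2, Juno:1, Leo:3, Pia:1, Wendy:1, Zara:2. Sum = 12.
n = 8, so closeness = 7/12.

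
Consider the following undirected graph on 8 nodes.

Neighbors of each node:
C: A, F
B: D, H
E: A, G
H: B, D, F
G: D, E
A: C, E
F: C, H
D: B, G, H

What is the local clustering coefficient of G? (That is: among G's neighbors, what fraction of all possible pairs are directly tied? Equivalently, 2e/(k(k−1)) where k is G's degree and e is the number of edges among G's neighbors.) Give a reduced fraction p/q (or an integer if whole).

G's neighbors: D and E (k = 2).
Possible neighbor pairs: C(2,2) = 1. Edges among them: none → e = 0.
Clustering(G) = 0/1.

0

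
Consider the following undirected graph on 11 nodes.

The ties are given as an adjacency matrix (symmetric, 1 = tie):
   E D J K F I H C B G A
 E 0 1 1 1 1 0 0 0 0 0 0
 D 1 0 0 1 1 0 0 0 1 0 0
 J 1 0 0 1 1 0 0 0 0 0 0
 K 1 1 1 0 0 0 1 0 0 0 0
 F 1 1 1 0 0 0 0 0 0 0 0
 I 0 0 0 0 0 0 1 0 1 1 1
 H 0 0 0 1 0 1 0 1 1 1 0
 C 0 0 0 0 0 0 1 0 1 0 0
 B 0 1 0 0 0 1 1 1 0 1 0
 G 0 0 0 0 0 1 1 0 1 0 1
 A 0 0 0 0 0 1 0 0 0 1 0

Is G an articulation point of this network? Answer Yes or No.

Even without G, every remaining node can still reach every other (the residual graph is connected), so G is not a cut vertex.

No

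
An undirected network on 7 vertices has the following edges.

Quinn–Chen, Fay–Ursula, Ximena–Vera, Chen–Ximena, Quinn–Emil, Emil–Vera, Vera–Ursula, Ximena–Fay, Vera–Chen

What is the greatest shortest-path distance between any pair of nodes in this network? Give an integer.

Eccentricity of each node (its greatest distance to any other): Chen:2, Emil:3, Fay:3, Quinn:3, Ursula:3, Vera:2, Ximena:2.
The maximum eccentricity is 3, realized for instance by the pair Fay–Emil via Fay – Ximena – Vera – Emil. So the diameter is 3.

3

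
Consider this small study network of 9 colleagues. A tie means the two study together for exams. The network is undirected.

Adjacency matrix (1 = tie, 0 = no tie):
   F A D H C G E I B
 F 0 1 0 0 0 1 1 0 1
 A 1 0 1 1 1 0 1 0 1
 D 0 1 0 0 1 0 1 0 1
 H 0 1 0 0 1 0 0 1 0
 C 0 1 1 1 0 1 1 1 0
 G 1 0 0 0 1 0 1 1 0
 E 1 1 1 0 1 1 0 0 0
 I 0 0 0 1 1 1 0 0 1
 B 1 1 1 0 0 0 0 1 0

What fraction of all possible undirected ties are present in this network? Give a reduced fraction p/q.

There are 20 edges and 9 nodes, so the maximum possible is C(9,2) = 36.
Density = 20/36 = 5/9.

5/9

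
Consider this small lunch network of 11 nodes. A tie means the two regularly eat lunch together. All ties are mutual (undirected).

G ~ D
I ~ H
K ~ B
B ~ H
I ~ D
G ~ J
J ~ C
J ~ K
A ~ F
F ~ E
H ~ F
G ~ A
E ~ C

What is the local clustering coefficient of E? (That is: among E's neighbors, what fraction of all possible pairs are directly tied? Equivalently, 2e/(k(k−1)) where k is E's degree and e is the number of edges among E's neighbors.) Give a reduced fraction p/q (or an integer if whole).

0

E's neighbors: C and F (k = 2).
Possible neighbor pairs: C(2,2) = 1. Edges among them: none → e = 0.
Clustering(E) = 0/1.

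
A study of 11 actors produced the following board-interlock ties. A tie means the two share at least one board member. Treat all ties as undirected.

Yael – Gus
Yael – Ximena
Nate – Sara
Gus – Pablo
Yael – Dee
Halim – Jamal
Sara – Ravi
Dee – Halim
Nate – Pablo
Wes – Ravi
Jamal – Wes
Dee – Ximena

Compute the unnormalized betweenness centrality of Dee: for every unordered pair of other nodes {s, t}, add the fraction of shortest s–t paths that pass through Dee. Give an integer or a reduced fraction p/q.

12

Pairs whose geodesics pass through Dee — Yael–Halim: 1; Yael–Jamal: 1; Yael–Wes: 1; Yael–Ravi: 1/2; Ximena–Halim: 1; Ximena–Jamal: 1; Ximena–Wes: 1; Ximena–Ravi: 1; Halim–Nate: 1/2; Halim–Pablo: 1; Halim–Gus: 1; Jamal–Pablo: 1/2; Jamal–Gus: 1; Wes–Gus: 1/2.
All other pairs contribute 0.
Summing the contributions gives betweenness(Dee) = 12.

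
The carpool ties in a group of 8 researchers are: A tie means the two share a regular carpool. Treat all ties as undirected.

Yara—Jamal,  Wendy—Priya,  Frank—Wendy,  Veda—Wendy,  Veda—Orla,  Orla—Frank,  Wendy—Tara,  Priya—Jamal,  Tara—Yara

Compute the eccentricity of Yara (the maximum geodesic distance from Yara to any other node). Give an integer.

4

Distances from Yara: Frank:3, Jamal:1, Orla:4, Priya:2, Tara:1, Veda:3, Wendy:2.
The largest is 4 (to Orla), so the eccentricity of Yara is 4.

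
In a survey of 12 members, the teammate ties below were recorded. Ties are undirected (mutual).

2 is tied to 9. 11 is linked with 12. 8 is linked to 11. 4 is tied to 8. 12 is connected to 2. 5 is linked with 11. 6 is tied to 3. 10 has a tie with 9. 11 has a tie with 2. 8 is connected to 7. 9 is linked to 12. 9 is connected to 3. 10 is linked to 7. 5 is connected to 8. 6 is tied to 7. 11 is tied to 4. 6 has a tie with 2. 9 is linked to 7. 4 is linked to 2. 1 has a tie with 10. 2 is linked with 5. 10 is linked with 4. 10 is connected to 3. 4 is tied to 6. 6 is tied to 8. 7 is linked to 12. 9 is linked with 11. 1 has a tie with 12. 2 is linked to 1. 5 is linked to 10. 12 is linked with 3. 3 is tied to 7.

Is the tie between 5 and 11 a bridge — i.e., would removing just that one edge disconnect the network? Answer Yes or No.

No

Even without that edge, 5 still reaches 11 via 5 – 2 – 11, so the network stays connected. Not a bridge.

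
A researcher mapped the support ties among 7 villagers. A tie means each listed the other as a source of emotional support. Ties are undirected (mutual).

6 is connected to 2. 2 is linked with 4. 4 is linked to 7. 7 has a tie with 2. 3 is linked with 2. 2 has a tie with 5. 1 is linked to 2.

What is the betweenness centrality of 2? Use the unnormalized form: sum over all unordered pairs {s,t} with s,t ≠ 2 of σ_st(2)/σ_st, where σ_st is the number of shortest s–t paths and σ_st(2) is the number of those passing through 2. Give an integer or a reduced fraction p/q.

Pairs whose geodesics pass through 2 — 4–1: 1; 4–6: 1; 4–3: 1; 4–5: 1; 1–6: 1; 1–3: 1; 1–7: 1; 1–5: 1; 6–3: 1; 6–7: 1; 6–5: 1; 3–7: 1; 3–5: 1; 7–5: 1.
All other pairs contribute 0.
Summing the contributions gives betweenness(2) = 14.

14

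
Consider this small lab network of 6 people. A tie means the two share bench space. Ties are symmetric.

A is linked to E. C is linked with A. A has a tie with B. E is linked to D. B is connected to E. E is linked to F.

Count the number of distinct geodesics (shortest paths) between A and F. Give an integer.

The shortest distance is 2, and the only length-2 path is A–E–F. So there is exactly 1 shortest path.

1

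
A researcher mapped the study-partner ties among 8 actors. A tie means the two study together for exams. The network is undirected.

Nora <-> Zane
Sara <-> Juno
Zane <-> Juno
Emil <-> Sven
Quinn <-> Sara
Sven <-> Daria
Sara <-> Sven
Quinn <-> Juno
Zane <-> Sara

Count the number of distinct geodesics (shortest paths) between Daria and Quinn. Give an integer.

1

The shortest distance is 3, and the only length-3 path is Daria–Sven–Sara–Quinn. So there is exactly 1 shortest path.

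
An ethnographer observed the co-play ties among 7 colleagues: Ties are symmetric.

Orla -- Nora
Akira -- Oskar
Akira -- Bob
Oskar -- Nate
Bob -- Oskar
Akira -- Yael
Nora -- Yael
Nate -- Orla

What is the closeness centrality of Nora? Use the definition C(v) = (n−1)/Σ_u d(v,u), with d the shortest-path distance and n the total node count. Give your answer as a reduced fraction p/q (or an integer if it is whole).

1/2

Distances from Nora: Akira:2, Bob:3, Nate:2, Orla:1, Oskar:3, Yael:1. Sum = 12.
n = 7, so closeness = 6/12 = 1/2.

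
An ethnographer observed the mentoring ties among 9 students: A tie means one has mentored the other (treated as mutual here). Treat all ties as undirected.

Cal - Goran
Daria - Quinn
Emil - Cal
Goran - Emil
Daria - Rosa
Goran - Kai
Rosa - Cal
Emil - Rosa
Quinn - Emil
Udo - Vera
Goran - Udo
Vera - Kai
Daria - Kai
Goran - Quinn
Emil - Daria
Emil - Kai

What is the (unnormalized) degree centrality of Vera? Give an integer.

Vera is directly tied to Kai and Udo. That is 2 neighbors, so the degree of Vera is 2.

2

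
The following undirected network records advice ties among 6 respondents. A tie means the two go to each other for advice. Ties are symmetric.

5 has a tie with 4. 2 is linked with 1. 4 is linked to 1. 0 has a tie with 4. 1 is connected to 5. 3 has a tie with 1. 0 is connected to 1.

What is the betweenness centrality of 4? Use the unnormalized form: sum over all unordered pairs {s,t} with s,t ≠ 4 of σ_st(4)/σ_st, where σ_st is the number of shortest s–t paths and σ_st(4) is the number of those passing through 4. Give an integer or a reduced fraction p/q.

1/2

Pairs whose geodesics pass through 4 — 5–0: 1/2.
All other pairs contribute 0.
Summing the contributions gives betweenness(4) = 1/2.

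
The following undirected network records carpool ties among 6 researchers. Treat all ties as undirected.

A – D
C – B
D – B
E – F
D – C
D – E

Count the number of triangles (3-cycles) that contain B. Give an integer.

B's neighbors: C and D.
Neighbor pairs that are themselves tied: B–C–D. Each forms one triangle with B, for 1 in total.

1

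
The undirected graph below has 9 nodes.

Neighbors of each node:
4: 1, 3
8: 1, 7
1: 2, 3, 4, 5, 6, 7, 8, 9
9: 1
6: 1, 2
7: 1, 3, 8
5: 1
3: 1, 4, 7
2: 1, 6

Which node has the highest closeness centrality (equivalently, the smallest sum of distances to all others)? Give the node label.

Farness (sum of distances to all others) for each node — 1:8, 2:14, 3:13, 4:14, 5:15, 6:14, 7:13, 8:14, 9:15.
The smallest farness is 8, for 1, so 1 has the highest closeness.

1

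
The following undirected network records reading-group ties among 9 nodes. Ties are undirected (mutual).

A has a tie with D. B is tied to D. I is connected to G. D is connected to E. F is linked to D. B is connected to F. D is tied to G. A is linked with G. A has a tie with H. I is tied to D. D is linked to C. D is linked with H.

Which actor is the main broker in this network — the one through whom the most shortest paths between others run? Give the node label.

D

Unnormalized betweenness of each node: A:1/2, B:0, C:0, D:23, E:0, F:0, G:1/2, H:0, I:0.
D has the largest value, 23, making it the main broker — the node through which the most shortest paths run.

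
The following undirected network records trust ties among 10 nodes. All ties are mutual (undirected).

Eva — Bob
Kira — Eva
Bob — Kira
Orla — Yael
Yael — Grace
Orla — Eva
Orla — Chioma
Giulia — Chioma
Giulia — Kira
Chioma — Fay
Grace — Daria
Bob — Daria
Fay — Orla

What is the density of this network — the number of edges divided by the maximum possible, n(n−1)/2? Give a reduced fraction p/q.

There are 13 edges and 10 nodes, so the maximum possible is C(10,2) = 45.
Density = 13/45.

13/45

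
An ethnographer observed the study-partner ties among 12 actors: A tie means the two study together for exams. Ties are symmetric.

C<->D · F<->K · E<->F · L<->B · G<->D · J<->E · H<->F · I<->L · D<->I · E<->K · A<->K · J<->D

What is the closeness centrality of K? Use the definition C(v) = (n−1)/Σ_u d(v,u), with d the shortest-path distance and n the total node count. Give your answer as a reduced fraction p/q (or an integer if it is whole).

1/3

Distances from K: A:1, B:6, C:4, D:3, E:1, F:1, G:4, H:2, I:4, J:2, L:5. Sum = 33.
n = 12, so closeness = 11/33 = 1/3.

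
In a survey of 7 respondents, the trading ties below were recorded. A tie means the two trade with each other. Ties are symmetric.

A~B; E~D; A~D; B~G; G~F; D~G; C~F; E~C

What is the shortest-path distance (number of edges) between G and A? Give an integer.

One shortest route is G – D – A, which uses 2 edges, and G and A are not directly tied, so nothing shorter exists. So d(G,A) = 2.

2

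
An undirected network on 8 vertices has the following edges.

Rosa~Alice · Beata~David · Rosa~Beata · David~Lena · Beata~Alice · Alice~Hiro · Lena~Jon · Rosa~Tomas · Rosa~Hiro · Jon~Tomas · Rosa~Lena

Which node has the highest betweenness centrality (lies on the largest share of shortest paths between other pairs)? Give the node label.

Rosa

Unnormalized betweenness of each node: Alice:5/6, Beata:5/2, David:5/6, Hiro:0, Jon:5/6, Lena:14/3, Rosa:21/2, Tomas:11/6.
Rosa has the largest value, 21/2, making it the main broker — the node through which the most shortest paths run.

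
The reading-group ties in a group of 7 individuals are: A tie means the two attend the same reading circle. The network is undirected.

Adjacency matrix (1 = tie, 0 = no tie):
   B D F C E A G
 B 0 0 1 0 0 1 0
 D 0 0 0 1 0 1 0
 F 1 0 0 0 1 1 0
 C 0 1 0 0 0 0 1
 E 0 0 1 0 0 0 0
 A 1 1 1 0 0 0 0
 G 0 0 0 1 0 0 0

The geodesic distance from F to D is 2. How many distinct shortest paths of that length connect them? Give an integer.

1

The shortest distance is 2, and the only length-2 path is F–A–D. So there is exactly 1 shortest path.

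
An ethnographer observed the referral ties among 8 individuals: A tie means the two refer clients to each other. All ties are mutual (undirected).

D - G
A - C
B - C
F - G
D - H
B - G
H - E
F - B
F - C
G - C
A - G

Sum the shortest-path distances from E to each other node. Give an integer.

Distances from E: A:4, B:4, C:4, D:2, F:4, G:3, H:1.
Sum = 4 + 4 + 4 + 2 + 4 + 3 + 1 = 22.

22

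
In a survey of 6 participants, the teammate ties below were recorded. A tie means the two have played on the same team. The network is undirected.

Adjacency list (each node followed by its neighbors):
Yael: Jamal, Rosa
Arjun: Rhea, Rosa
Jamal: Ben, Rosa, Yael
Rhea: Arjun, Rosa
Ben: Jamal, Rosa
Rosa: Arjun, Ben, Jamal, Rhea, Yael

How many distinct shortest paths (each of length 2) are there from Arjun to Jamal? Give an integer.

1

The shortest distance is 2, and the only length-2 path is Arjun–Rosa–Jamal. So there is exactly 1 shortest path.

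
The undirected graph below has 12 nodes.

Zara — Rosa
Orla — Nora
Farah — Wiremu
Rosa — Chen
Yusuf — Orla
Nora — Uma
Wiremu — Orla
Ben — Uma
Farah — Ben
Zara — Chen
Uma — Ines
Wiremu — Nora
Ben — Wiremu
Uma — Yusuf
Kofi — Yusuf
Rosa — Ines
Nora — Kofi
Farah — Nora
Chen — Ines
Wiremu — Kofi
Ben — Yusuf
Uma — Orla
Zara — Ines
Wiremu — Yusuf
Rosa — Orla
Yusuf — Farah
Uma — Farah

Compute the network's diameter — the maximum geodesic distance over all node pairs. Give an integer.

Eccentricity of each node (its greatest distance to any other): Ben:3, Chen:4, Farah:3, Ines:3, Kofi:4, Nora:3, Orla:2, Rosa:3, Uma:2, Wiremu:3, Yusuf:3, Zara:4.
The maximum eccentricity is 4, realized for instance by the pair Kofi–Zara via Kofi – Nora – Uma – Ines – Zara. So the diameter is 4.

4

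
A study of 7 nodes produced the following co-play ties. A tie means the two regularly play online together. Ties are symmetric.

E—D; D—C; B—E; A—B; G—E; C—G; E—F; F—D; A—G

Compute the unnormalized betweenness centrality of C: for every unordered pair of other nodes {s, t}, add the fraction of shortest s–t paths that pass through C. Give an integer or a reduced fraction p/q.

Pairs whose geodesics pass through C — D–G: 1/2; D–A: 1/3.
All other pairs contribute 0.
Summing the contributions gives betweenness(C) = 5/6.

5/6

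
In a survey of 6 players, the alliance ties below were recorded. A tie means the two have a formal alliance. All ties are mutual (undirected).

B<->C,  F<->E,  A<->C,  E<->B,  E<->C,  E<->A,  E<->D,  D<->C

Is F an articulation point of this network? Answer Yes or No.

Even without F, every remaining node can still reach every other (the residual graph is connected), so F is not a cut vertex.

No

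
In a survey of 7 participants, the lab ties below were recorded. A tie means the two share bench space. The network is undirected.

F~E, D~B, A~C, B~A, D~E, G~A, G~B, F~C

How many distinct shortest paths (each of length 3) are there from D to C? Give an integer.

The shortest distance is 3. The length-3 paths are: D–B–A–C; D–E–F–C.
That gives 2 distinct shortest paths.

2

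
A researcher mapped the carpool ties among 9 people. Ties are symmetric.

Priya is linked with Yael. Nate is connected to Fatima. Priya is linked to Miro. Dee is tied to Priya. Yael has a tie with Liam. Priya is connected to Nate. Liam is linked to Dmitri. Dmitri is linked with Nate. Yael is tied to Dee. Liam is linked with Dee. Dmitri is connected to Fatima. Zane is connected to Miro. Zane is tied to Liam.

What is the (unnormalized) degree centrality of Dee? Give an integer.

Dee is directly tied to Liam, Priya, and Yael. That is 3 neighbors, so the degree of Dee is 3.

3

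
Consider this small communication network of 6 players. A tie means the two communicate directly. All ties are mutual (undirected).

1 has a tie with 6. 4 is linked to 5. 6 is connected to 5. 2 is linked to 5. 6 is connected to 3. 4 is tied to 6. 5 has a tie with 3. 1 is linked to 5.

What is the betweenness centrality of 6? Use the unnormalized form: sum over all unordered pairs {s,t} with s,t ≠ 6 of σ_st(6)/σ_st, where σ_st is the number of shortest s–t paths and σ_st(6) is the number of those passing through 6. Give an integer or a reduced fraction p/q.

3/2

Pairs whose geodesics pass through 6 — 3–1: 1/2; 3–4: 1/2; 1–4: 1/2.
All other pairs contribute 0.
Summing the contributions gives betweenness(6) = 3/2.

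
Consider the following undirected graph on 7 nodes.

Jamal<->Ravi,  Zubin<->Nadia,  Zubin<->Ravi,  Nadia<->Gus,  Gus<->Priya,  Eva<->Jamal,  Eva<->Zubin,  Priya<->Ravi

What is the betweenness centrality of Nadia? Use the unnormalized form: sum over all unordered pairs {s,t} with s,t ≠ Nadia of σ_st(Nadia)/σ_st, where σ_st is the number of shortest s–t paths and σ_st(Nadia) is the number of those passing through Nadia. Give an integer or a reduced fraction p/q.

2

Pairs whose geodesics pass through Nadia — Eva–Gus: 1; Zubin–Gus: 1.
All other pairs contribute 0.
Summing the contributions gives betweenness(Nadia) = 2.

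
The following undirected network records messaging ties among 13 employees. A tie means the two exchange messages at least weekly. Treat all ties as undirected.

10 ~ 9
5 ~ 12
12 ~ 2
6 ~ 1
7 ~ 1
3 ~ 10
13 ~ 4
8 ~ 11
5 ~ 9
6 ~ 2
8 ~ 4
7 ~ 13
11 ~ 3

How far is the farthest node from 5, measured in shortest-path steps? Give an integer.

Distances from 5: 1:4, 2:2, 3:3, 4:6, 6:3, 7:5, 8:5, 9:1, 10:2, 11:4, 12:1, 13:6.
The largest is 6 (to 13 and 4), so the eccentricity of 5 is 6.

6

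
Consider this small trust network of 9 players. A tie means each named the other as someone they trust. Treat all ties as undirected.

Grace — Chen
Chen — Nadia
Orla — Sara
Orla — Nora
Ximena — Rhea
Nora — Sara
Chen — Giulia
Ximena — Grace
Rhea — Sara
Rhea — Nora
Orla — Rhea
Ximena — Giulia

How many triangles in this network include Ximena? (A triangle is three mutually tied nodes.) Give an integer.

Ximena's neighbors are Giulia, Grace, and Rhea, but none of them are tied to each other, so no triangle contains Ximena.

0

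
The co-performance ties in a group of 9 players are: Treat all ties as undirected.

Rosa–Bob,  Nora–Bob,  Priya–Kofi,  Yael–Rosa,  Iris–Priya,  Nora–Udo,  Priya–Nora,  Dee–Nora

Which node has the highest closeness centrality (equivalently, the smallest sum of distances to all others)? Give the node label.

Farness (sum of distances to all others) for each node — Bob:16, Dee:20, Iris:23, Kofi:23, Nora:13, Priya:16, Rosa:21, Udo:20, Yael:28.
The smallest farness is 13, for Nora, so Nora has the highest closeness.

Nora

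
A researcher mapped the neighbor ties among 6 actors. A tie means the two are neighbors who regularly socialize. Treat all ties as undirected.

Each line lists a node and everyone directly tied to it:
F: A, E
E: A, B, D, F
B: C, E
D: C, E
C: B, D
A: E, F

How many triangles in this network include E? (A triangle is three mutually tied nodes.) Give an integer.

E's neighbors: A, B, D, and F.
Neighbor pairs that are themselves tied: E–A–F. Each forms one triangle with E, for 1 in total.

1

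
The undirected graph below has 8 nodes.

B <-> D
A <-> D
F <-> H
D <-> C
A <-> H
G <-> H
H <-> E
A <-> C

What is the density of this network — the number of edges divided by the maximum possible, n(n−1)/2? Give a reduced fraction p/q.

2/7

There are 8 edges and 8 nodes, so the maximum possible is C(8,2) = 28.
Density = 8/28 = 2/7.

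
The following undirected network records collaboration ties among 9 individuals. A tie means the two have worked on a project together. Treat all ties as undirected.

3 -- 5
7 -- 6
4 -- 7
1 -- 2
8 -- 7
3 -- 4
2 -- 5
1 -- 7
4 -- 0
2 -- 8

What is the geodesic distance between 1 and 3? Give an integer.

3

One shortest route is 1 – 2 – 5 – 3, which uses 3 edges, and at distance 2 from 1 we only reach {4, 5, 6, 8}, which does not include 3. So d(1,3) = 3.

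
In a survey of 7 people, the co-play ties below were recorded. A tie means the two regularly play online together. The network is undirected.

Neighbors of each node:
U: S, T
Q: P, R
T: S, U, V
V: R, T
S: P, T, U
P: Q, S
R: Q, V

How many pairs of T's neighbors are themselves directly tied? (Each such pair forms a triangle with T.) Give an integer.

1

T's neighbors: S, U, and V.
Neighbor pairs that are themselves tied: T–S–U. Each forms one triangle with T, for 1 in total.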